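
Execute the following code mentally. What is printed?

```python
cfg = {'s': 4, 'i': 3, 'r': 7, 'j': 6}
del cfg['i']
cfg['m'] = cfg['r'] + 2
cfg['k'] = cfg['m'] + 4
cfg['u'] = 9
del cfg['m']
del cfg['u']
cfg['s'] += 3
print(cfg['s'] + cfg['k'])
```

del 'i' → {'s': 4, 'r': 7, 'j': 6}
cfg['m'] = cfg['r']+2 = 9 → {'s': 4, 'r': 7, 'j': 6, 'm': 9}
cfg['k'] = cfg['m']+4 = 13 → {'s': 4, 'r': 7, 'j': 6, 'm': 9, 'k': 13}
cfg['u'] = 9 → {'s': 4, 'r': 7, 'j': 6, 'm': 9, 'k': 13, 'u': 9}
del 'm' → {'s': 4, 'r': 7, 'j': 6, 'k': 13, 'u': 9}
del 'u' → {'s': 4, 'r': 7, 'j': 6, 'k': 13}
cfg['s'] = 4+3 = 7 → {'s': 7, 'r': 7, 'j': 6, 'k': 13}
cfg['s']+cfg['k'] = 7+13 = 20

20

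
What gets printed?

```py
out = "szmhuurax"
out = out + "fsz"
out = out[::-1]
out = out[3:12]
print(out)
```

xaruuhmzs

+ 'fsz' → 'szmhuuraxfsz'
reverse → 'zsfxaruuhmzs'
slice [3:12] → 'xaruuhmzs'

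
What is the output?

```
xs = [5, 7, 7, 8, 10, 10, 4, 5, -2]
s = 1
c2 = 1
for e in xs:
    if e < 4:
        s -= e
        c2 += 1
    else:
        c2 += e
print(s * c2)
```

e=5: not <4; c2=6
e=7: not <4; c2=13
e=7: not <4; c2=20
e=8: not <4; c2=28
e=10: not <4; c2=38
e=10: not <4; c2=48
e=4: not <4; c2=52
e=5: not <4; c2=57
e=-2: <4, s = 1-(-2) = 3; c2=58
s*c2 = 3*58 = 174

174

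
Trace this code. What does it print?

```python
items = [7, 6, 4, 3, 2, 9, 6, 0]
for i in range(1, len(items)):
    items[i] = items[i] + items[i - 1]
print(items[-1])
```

i=1: items[1] = 6+7 = 13 → [7, 13, 4, 3, 2, 9, 6, 0]
i=2: items[2] = 4+13 = 17 → [7, 13, 17, 3, 2, 9, 6, 0]
i=3: items[3] = 3+17 = 20 → [7, 13, 17, 20, 2, 9, 6, 0]
i=4: items[4] = 2+20 = 22 → [7, 13, 17, 20, 22, 9, 6, 0]
i=5: items[5] = 9+22 = 31 → [7, 13, 17, 20, 22, 31, 6, 0]
i=6: items[6] = 6+31 = 37 → [7, 13, 17, 20, 22, 31, 37, 0]
i=7: items[7] = 0+37 = 37 → [7, 13, 17, 20, 22, 31, 37, 37]

37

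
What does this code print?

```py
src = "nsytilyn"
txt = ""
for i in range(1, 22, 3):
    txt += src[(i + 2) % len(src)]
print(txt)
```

tysinyl

i=1: add src[3]='t' → 't'
i=4: add src[6]='y' → 'ty'
i=7: add src[1]='s' → 'tys'
i=10: add src[4]='i' → 'tysi'
i=13: add src[7]='n' → 'tysin'
i=16: add src[2]='y' → 'tysiny'
i=19: add src[5]='l' → 'tysinyl'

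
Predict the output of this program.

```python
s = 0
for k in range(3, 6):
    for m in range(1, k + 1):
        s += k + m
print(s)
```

k=3,m=1: s = 0+4 = 4
k=3,m=2: s = 4+5 = 9
k=3,m=3: s = 9+6 = 15
k=4,m=1: s = 15+5 = 20
k=4,m=2: s = 20+6 = 26
k=4,m=3: s = 26+7 = 33
k=4,m=4: s = 33+8 = 41
k=5,m=1: s = 41+6 = 47
k=5,m=2: s = 47+7 = 54
k=5,m=3: s = 54+8 = 62
k=5,m=4: s = 62+9 = 71
k=5,m=5: s = 71+10 = 81

81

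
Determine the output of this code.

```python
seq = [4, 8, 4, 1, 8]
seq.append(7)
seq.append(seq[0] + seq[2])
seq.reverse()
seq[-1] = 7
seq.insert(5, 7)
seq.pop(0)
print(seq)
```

[7, 8, 1, 4, 7, 8, 7]

append 7 → [4, 8, 4, 1, 8, 7]
append seq[0]+seq[2] = 4+4 = 8 → [4, 8, 4, 1, 8, 7, 8]
reverse → [8, 7, 8, 1, 4, 8, 4]
seq[-1] = 7 → [8, 7, 8, 1, 4, 8, 7]
insert 7 at 5 → [8, 7, 8, 1, 4, 7, 8, 7]
pop(0) removes 8 → [7, 8, 1, 4, 7, 8, 7]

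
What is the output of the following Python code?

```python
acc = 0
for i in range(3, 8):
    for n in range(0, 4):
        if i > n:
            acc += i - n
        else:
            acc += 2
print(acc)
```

i=3,n=0: 3>0, acc = 0+3 = 3
i=3,n=1: 3>1, acc = 3+2 = 5
i=3,n=2: 3>2, acc = 5+1 = 6
i=3,n=3: not 3>3, acc = 6+2 = 8
i=4,n=0: 4>0, acc = 8+4 = 12
i=4,n=1: 4>1, acc = 12+3 = 15
i=4,n=2: 4>2, acc = 15+2 = 17
i=4,n=3: 4>3, acc = 17+1 = 18
i=5,n=0: 5>0, acc = 18+5 = 23
i=5,n=1: 5>1, acc = 23+4 = 27
i=5,n=2: 5>2, acc = 27+3 = 30
i=5,n=3: 5>3, acc = 30+2 = 32
i=6,n=0: 6>0, acc = 32+6 = 38
i=6,n=1: 6>1, acc = 38+5 = 43
i=6,n=2: 6>2, acc = 43+4 = 47
i=6,n=3: 6>3, acc = 47+3 = 50
i=7,n=0: 7>0, acc = 50+7 = 57
i=7,n=1: 7>1, acc = 57+6 = 63
i=7,n=2: 7>2, acc = 63+5 = 68
i=7,n=3: 7>3, acc = 68+4 = 72

72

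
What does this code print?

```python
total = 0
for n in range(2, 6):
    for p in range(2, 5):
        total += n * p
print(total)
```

n=2,p=2: total = 0+4 = 4
n=2,p=3: total = 4+6 = 10
n=2,p=4: total = 10+8 = 18
n=3,p=2: total = 18+6 = 24
n=3,p=3: total = 24+9 = 33
n=3,p=4: total = 33+12 = 45
n=4,p=2: total = 45+8 = 53
n=4,p=3: total = 53+12 = 65
n=4,p=4: total = 65+16 = 81
n=5,p=2: total = 81+10 = 91
n=5,p=3: total = 91+15 = 106
n=5,p=4: total = 106+20 = 126

126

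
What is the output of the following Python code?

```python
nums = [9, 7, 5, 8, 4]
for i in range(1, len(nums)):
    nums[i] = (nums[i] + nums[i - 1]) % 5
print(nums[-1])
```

i=1: nums[1] = (7+9)%5 = 1 → [9, 1, 5, 8, 4]
i=2: nums[2] = (5+1)%5 = 1 → [9, 1, 1, 8, 4]
i=3: nums[3] = (8+1)%5 = 4 → [9, 1, 1, 4, 4]
i=4: nums[4] = (4+4)%5 = 3 → [9, 1, 1, 4, 3]

3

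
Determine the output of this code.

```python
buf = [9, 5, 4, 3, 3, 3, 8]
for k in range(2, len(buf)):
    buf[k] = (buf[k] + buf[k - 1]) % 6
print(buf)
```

[9, 5, 3, 0, 3, 0, 2]

k=2: buf[2] = (4+5)%6 = 3 → [9, 5, 3, 3, 3, 3, 8]
k=3: buf[3] = (3+3)%6 = 0 → [9, 5, 3, 0, 3, 3, 8]
k=4: buf[4] = (3+0)%6 = 3 → [9, 5, 3, 0, 3, 3, 8]
k=5: buf[5] = (3+3)%6 = 0 → [9, 5, 3, 0, 3, 0, 8]
k=6: buf[6] = (8+0)%6 = 2 → [9, 5, 3, 0, 3, 0, 2]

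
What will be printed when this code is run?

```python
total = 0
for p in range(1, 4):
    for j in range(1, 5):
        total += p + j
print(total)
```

p=1,j=1: total = 0+2 = 2
p=1,j=2: total = 2+3 = 5
p=1,j=3: total = 5+4 = 9
p=1,j=4: total = 9+5 = 14
p=2,j=1: total = 14+3 = 17
p=2,j=2: total = 17+4 = 21
p=2,j=3: total = 21+5 = 26
p=2,j=4: total = 26+6 = 32
p=3,j=1: total = 32+4 = 36
p=3,j=2: total = 36+5 = 41
p=3,j=3: total = 41+6 = 47
p=3,j=4: total = 47+7 = 54

54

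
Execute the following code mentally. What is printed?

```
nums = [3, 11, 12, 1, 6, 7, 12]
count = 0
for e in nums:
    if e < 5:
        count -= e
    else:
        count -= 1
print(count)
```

e=3: <5, count = 0-3 = -3
e=11: not <5, count = (-3)-1 = -4
e=12: not <5, count = (-4)-1 = -5
e=1: <5, count = (-5)-1 = -6
e=6: not <5, count = (-6)-1 = -7
e=7: not <5, count = (-7)-1 = -8
e=12: not <5, count = (-8)-1 = -9

-9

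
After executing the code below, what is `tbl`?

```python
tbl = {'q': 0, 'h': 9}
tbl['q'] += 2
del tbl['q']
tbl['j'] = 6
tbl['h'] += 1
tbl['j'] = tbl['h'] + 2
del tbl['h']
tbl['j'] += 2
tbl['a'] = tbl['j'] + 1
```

tbl['q'] = 0+2 = 2 → {'q': 2, 'h': 9}
del 'q' → {'h': 9}
tbl['j'] = 6 → {'h': 9, 'j': 6}
tbl['h'] = 9+1 = 10 → {'h': 10, 'j': 6}
tbl['j'] = tbl['h']+2 = 12 → {'h': 10, 'j': 12}
del 'h' → {'j': 12}
tbl['j'] = 12+2 = 14 → {'j': 14}
tbl['a'] = tbl['j']+1 = 15 → {'j': 14, 'a': 15}

{'j': 14, 'a': 15}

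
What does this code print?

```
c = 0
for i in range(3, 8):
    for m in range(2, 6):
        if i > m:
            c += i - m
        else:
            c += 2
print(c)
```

i=3,m=2: 3>2, c = 0+1 = 1
i=3,m=3: not 3>3, c = 1+2 = 3
i=3,m=4: not 3>4, c = 3+2 = 5
i=3,m=5: not 3>5, c = 5+2 = 7
i=4,m=2: 4>2, c = 7+2 = 9
i=4,m=3: 4>3, c = 9+1 = 10
i=4,m=4: not 4>4, c = 10+2 = 12
i=4,m=5: not 4>5, c = 12+2 = 14
i=5,m=2: 5>2, c = 14+3 = 17
i=5,m=3: 5>3, c = 17+2 = 19
i=5,m=4: 5>4, c = 19+1 = 20
i=5,m=5: not 5>5, c = 20+2 = 22
i=6,m=2: 6>2, c = 22+4 = 26
i=6,m=3: 6>3, c = 26+3 = 29
i=6,m=4: 6>4, c = 29+2 = 31
i=6,m=5: 6>5, c = 31+1 = 32
i=7,m=2: 7>2, c = 32+5 = 37
i=7,m=3: 7>3, c = 37+4 = 41
i=7,m=4: 7>4, c = 41+3 = 44
i=7,m=5: 7>5, c = 44+2 = 46

46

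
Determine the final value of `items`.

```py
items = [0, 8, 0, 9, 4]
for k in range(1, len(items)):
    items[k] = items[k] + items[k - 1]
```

k=1: items[1] = 8+0 = 8 → [0, 8, 0, 9, 4]
k=2: items[2] = 0+8 = 8 → [0, 8, 8, 9, 4]
k=3: items[3] = 9+8 = 17 → [0, 8, 8, 17, 4]
k=4: items[4] = 4+17 = 21 → [0, 8, 8, 17, 21]

[0, 8, 8, 17, 21]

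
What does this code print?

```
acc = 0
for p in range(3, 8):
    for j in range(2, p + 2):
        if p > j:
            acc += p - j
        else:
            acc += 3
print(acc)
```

p=3,j=2: 3>2, acc = 0+1 = 1
p=3,j=3: not 3>3, acc = 1+3 = 4
p=3,j=4: not 3>4, acc = 4+3 = 7
p=4,j=2: 4>2, acc = 7+2 = 9
p=4,j=3: 4>3, acc = 9+1 = 10
p=4,j=4: not 4>4, acc = 10+3 = 13
p=4,j=5: not 4>5, acc = 13+3 = 16
p=5,j=2: 5>2, acc = 16+3 = 19
p=5,j=3: 5>3, acc = 19+2 = 21
p=5,j=4: 5>4, acc = 21+1 = 22
p=5,j=5: not 5>5, acc = 22+3 = 25
p=5,j=6: not 5>6, acc = 25+3 = 28
p=6,j=2: 6>2, acc = 28+4 = 32
p=6,j=3: 6>3, acc = 32+3 = 35
p=6,j=4: 6>4, acc = 35+2 = 37
p=6,j=5: 6>5, acc = 37+1 = 38
p=6,j=6: not 6>6, acc = 38+3 = 41
p=6,j=7: not 6>7, acc = 41+3 = 44
p=7,j=2: 7>2, acc = 44+5 = 49
p=7,j=3: 7>3, acc = 49+4 = 53
p=7,j=4: 7>4, acc = 53+3 = 56
p=7,j=5: 7>5, acc = 56+2 = 58
p=7,j=6: 7>6, acc = 58+1 = 59
p=7,j=7: not 7>7, acc = 59+3 = 62
p=7,j=8: not 7>8, acc = 62+3 = 65

65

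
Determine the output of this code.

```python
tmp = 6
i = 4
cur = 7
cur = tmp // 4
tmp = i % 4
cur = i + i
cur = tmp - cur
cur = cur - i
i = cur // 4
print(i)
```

cur = 6//4 = 1
tmp = 4%4 = 0
cur = 4+4 = 8
cur = 0-8 = -8
cur = (-8)-4 = -12
i = (-12)//4 = -3

-3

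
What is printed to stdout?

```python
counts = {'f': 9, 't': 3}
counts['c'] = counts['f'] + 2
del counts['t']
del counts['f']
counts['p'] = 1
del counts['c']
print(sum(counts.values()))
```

1

counts['c'] = counts['f']+2 = 11 → {'f': 9, 't': 3, 'c': 11}
del 't' → {'f': 9, 'c': 11}
del 'f' → {'c': 11}
counts['p'] = 1 → {'c': 11, 'p': 1}
del 'c' → {'p': 1}
sum of values = 1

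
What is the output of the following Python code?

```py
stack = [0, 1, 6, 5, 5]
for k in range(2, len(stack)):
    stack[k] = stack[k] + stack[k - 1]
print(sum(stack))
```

37

k=2: stack[2] = 6+1 = 7 → [0, 1, 7, 5, 5]
k=3: stack[3] = 5+7 = 12 → [0, 1, 7, 12, 5]
k=4: stack[4] = 5+12 = 17 → [0, 1, 7, 12, 17]
sum = 37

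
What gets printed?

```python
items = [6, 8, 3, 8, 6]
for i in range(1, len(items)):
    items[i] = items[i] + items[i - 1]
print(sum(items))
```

i=1: items[1] = 8+6 = 14 → [6, 14, 3, 8, 6]
i=2: items[2] = 3+14 = 17 → [6, 14, 17, 8, 6]
i=3: items[3] = 8+17 = 25 → [6, 14, 17, 25, 6]
i=4: items[4] = 6+25 = 31 → [6, 14, 17, 25, 31]
sum = 93

93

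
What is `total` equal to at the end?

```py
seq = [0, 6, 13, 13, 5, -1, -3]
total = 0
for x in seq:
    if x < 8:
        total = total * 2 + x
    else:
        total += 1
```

79

x=0: <8, total = 0*2+0 = 0
x=6: <8, total = 0*2+6 = 6
x=13: not <8, total = 6+1 = 7
x=13: not <8, total = 7+1 = 8
x=5: <8, total = 8*2+5 = 21
x=-1: <8, total = 21*2+(-1) = 41
x=-3: <8, total = 41*2+(-3) = 79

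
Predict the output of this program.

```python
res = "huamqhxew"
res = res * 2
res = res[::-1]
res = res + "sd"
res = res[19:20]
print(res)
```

repeat ×2 → 'huamqhxewhuamqhxew'
reverse → 'wexhqmauhwexhqmauh'
+ 'sd' → 'wexhqmauhwexhqmauhsd'
slice [19:20] → 'd'

d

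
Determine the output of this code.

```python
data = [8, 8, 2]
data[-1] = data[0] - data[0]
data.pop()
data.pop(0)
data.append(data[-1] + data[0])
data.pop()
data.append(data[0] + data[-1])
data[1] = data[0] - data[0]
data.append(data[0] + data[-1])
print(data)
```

data[-1] = data[0]-data[0] = 8-8 = 0 → [8, 8, 0]
pop() removes 0 → [8, 8]
pop(0) removes 8 → [8]
append data[-1]+data[0] = 8+8 = 16 → [8, 16]
pop() removes 16 → [8]
append data[0]+data[-1] = 8+8 = 16 → [8, 16]
data[1] = data[0]-data[0] = 8-8 = 0 → [8, 0]
append data[0]+data[-1] = 8+0 = 8 → [8, 0, 8]

[8, 0, 8]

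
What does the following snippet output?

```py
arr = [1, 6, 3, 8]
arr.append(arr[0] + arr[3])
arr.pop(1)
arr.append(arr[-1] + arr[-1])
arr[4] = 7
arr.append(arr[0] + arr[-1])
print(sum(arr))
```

append arr[0]+arr[3] = 1+8 = 9 → [1, 6, 3, 8, 9]
pop(1) removes 6 → [1, 3, 8, 9]
append arr[-1]+arr[-1] = 9+9 = 18 → [1, 3, 8, 9, 18]
arr[4] = 7 → [1, 3, 8, 9, 7]
append arr[0]+arr[-1] = 1+7 = 8 → [1, 3, 8, 9, 7, 8]
sum = 36

36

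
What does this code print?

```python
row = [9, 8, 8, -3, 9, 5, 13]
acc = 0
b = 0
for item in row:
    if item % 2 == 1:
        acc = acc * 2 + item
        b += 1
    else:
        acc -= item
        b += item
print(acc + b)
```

item=9: odd, acc = 0*2+9 = 9; b=1
item=8: not odd, acc = 9-8 = 1; b=9
item=8: not odd, acc = 1-8 = -7; b=17
item=-3: odd, acc = (-7)*2+(-3) = -17; b=18
item=9: odd, acc = (-17)*2+9 = -25; b=19
item=5: odd, acc = (-25)*2+5 = -45; b=20
item=13: odd, acc = (-45)*2+13 = -77; b=21
acc+b = (-77)+21 = -56

-56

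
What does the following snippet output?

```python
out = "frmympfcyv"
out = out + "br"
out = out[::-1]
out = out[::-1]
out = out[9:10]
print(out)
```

v

+ 'br' → 'frmympfcyvbr'
reverse → 'rbvycfpmymrf'
reverse → 'frmympfcyvbr'
slice [9:10] → 'v'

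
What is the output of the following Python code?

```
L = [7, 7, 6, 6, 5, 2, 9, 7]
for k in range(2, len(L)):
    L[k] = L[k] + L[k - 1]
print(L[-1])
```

42

k=2: L[2] = 6+7 = 13 → [7, 7, 13, 6, 5, 2, 9, 7]
k=3: L[3] = 6+13 = 19 → [7, 7, 13, 19, 5, 2, 9, 7]
k=4: L[4] = 5+19 = 24 → [7, 7, 13, 19, 24, 2, 9, 7]
k=5: L[5] = 2+24 = 26 → [7, 7, 13, 19, 24, 26, 9, 7]
k=6: L[6] = 9+26 = 35 → [7, 7, 13, 19, 24, 26, 35, 7]
k=7: L[7] = 7+35 = 42 → [7, 7, 13, 19, 24, 26, 35, 42]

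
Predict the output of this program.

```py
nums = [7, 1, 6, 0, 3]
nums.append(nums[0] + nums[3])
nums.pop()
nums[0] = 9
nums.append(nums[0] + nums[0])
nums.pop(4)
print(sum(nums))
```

34

append nums[0]+nums[3] = 7+0 = 7 → [7, 1, 6, 0, 3, 7]
pop() removes 7 → [7, 1, 6, 0, 3]
nums[0] = 9 → [9, 1, 6, 0, 3]
append nums[0]+nums[0] = 9+9 = 18 → [9, 1, 6, 0, 3, 18]
pop(4) removes 3 → [9, 1, 6, 0, 18]
sum = 34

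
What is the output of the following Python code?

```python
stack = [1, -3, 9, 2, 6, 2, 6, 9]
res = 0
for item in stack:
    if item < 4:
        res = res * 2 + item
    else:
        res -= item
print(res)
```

item=1: <4, res = 0*2+1 = 1
item=-3: <4, res = 1*2+(-3) = -1
item=9: not <4, res = (-1)-9 = -10
item=2: <4, res = (-10)*2+2 = -18
item=6: not <4, res = (-18)-6 = -24
item=2: <4, res = (-24)*2+2 = -46
item=6: not <4, res = (-46)-6 = -52
item=9: not <4, res = (-52)-9 = -61

-61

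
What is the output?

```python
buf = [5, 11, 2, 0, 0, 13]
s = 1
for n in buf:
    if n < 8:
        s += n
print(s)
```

8

n=5: <8, s = 1+5 = 6
n=11: not <8
n=2: <8, s = 6+2 = 8
n=0: <8, s = 8+0 = 8
n=0: <8, s = 8+0 = 8
n=13: not <8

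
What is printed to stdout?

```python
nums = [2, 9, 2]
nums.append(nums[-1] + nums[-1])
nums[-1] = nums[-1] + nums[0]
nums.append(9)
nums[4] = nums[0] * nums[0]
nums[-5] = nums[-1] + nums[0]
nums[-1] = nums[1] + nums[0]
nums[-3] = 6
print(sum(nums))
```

42

append nums[-1]+nums[-1] = 2+2 = 4 → [2, 9, 2, 4]
nums[-1] = nums[-1]+nums[0] = 4+2 = 6 → [2, 9, 2, 6]
append 9 → [2, 9, 2, 6, 9]
nums[4] = nums[0]*nums[0] = 2*2 = 4 → [2, 9, 2, 6, 4]
nums[-5] = nums[-1]+nums[0] = 4+2 = 6 → [6, 9, 2, 6, 4]
nums[-1] = nums[1]+nums[0] = 9+6 = 15 → [6, 9, 2, 6, 15]
nums[-3] = 6 → [6, 9, 6, 6, 15]
sum = 42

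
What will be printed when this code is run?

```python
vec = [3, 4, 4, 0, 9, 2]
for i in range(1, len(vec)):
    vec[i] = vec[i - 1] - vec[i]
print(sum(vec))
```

i=1: vec[1] = 3-4 = -1 → [3, -1, 4, 0, 9, 2]
i=2: vec[2] = (-1)-4 = -5 → [3, -1, -5, 0, 9, 2]
i=3: vec[3] = (-5)-0 = -5 → [3, -1, -5, -5, 9, 2]
i=4: vec[4] = (-5)-9 = -14 → [3, -1, -5, -5, -14, 2]
i=5: vec[5] = (-14)-2 = -16 → [3, -1, -5, -5, -14, -16]
sum = -38

-38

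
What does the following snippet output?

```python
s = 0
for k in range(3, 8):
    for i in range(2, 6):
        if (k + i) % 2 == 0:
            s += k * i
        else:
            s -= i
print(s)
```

k=3,i=2: odd sum, s = 0-2 = -2
k=3,i=3: even sum, s = (-2)+9 = 7
k=3,i=4: odd sum, s = 7-4 = 3
k=3,i=5: even sum, s = 3+15 = 18
k=4,i=2: even sum, s = 18+8 = 26
k=4,i=3: odd sum, s = 26-3 = 23
k=4,i=4: even sum, s = 23+16 = 39
k=4,i=5: odd sum, s = 39-5 = 34
k=5,i=2: odd sum, s = 34-2 = 32
k=5,i=3: even sum, s = 32+15 = 47
k=5,i=4: odd sum, s = 47-4 = 43
k=5,i=5: even sum, s = 43+25 = 68
k=6,i=2: even sum, s = 68+12 = 80
k=6,i=3: odd sum, s = 80-3 = 77
k=6,i=4: even sum, s = 77+24 = 101
k=6,i=5: odd sum, s = 101-5 = 96
k=7,i=2: odd sum, s = 96-2 = 94
k=7,i=3: even sum, s = 94+21 = 115
k=7,i=4: odd sum, s = 115-4 = 111
k=7,i=5: even sum, s = 111+35 = 146

146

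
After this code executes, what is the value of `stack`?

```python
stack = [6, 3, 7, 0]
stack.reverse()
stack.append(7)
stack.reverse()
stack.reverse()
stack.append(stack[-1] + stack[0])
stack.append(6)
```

reverse → [0, 7, 3, 6]
append 7 → [0, 7, 3, 6, 7]
reverse → [7, 6, 3, 7, 0]
reverse → [0, 7, 3, 6, 7]
append stack[-1]+stack[0] = 7+0 = 7 → [0, 7, 3, 6, 7, 7]
append 6 → [0, 7, 3, 6, 7, 7, 6]

[0, 7, 3, 6, 7, 7, 6]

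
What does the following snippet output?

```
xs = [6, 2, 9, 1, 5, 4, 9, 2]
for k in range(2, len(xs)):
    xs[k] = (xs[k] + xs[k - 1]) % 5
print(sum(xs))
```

16

k=2: xs[2] = (9+2)%5 = 1 → [6, 2, 1, 1, 5, 4, 9, 2]
k=3: xs[3] = (1+1)%5 = 2 → [6, 2, 1, 2, 5, 4, 9, 2]
k=4: xs[4] = (5+2)%5 = 2 → [6, 2, 1, 2, 2, 4, 9, 2]
k=5: xs[5] = (4+2)%5 = 1 → [6, 2, 1, 2, 2, 1, 9, 2]
k=6: xs[6] = (9+1)%5 = 0 → [6, 2, 1, 2, 2, 1, 0, 2]
k=7: xs[7] = (2+0)%5 = 2 → [6, 2, 1, 2, 2, 1, 0, 2]
sum = 16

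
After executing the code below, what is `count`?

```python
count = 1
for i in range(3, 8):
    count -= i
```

i=3: count = 1-3 = -2
i=4: count = (-2)-4 = -6
i=5: count = (-6)-5 = -11
i=6: count = (-11)-6 = -17
i=7: count = (-17)-7 = -24

-24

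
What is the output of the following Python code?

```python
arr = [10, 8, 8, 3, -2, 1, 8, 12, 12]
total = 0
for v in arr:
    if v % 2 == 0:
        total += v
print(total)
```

56

v=10: even, total = 0+10 = 10
v=8: even, total = 10+8 = 18
v=8: even, total = 18+8 = 26
v=3: not even
v=-2: even, total = 26+(-2) = 24
v=1: not even
v=8: even, total = 24+8 = 32
v=12: even, total = 32+12 = 44
v=12: even, total = 44+12 = 56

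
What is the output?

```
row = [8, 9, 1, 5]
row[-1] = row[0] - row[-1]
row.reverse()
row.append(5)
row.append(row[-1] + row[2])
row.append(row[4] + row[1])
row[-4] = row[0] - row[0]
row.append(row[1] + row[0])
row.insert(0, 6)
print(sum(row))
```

row[-1] = row[0]-row[-1] = 8-5 = 3 → [8, 9, 1, 3]
reverse → [3, 1, 9, 8]
append 5 → [3, 1, 9, 8, 5]
append row[-1]+row[2] = 5+9 = 14 → [3, 1, 9, 8, 5, 14]
append row[4]+row[1] = 5+1 = 6 → [3, 1, 9, 8, 5, 14, 6]
row[-4] = row[0]-row[0] = 3-3 = 0 → [3, 1, 9, 0, 5, 14, 6]
append row[1]+row[0] = 1+3 = 4 → [3, 1, 9, 0, 5, 14, 6, 4]
insert 6 at 0 → [6, 3, 1, 9, 0, 5, 14, 6, 4]
sum = 48

48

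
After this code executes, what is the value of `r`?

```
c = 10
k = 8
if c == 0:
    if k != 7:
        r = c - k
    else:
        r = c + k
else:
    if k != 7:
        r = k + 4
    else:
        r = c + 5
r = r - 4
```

8

c=10, k=8
c == 0 is False; k != 7 is True
→ r = k + 4 = 12
r = 12-4 = 8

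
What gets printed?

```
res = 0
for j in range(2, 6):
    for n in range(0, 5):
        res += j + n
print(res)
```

j=2,n=0: res = 0+2 = 2
j=2,n=1: res = 2+3 = 5
j=2,n=2: res = 5+4 = 9
j=2,n=3: res = 9+5 = 14
j=2,n=4: res = 14+6 = 20
j=3,n=0: res = 20+3 = 23
j=3,n=1: res = 23+4 = 27
j=3,n=2: res = 27+5 = 32
j=3,n=3: res = 32+6 = 38
j=3,n=4: res = 38+7 = 45
j=4,n=0: res = 45+4 = 49
j=4,n=1: res = 49+5 = 54
j=4,n=2: res = 54+6 = 60
j=4,n=3: res = 60+7 = 67
j=4,n=4: res = 67+8 = 75
j=5,n=0: res = 75+5 = 80
j=5,n=1: res = 80+6 = 86
j=5,n=2: res = 86+7 = 93
j=5,n=3: res = 93+8 = 101
j=5,n=4: res = 101+9 = 110

110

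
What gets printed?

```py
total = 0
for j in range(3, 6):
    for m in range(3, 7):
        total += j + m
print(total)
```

102

j=3,m=3: total = 0+6 = 6
j=3,m=4: total = 6+7 = 13
j=3,m=5: total = 13+8 = 21
j=3,m=6: total = 21+9 = 30
j=4,m=3: total = 30+7 = 37
j=4,m=4: total = 37+8 = 45
j=4,m=5: total = 45+9 = 54
j=4,m=6: total = 54+10 = 64
j=5,m=3: total = 64+8 = 72
j=5,m=4: total = 72+9 = 81
j=5,m=5: total = 81+10 = 91
j=5,m=6: total = 91+11 = 102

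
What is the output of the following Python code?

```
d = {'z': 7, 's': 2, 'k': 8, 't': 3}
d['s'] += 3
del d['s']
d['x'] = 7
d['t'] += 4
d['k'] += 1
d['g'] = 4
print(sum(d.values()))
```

34

d['s'] = 2+3 = 5 → {'z': 7, 's': 5, 'k': 8, 't': 3}
del 's' → {'z': 7, 'k': 8, 't': 3}
d['x'] = 7 → {'z': 7, 'k': 8, 't': 3, 'x': 7}
d['t'] = 3+4 = 7 → {'z': 7, 'k': 8, 't': 7, 'x': 7}
d['k'] = 8+1 = 9 → {'z': 7, 'k': 9, 't': 7, 'x': 7}
d['g'] = 4 → {'z': 7, 'k': 9, 't': 7, 'x': 7, 'g': 4}
sum of values = 34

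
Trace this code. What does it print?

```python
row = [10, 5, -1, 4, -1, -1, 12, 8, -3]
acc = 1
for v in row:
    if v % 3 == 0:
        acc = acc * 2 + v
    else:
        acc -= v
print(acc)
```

-55

v=10: not %3==0, acc = 1-10 = -9
v=5: not %3==0, acc = (-9)-5 = -14
v=-1: not %3==0, acc = (-14)-(-1) = -13
v=4: not %3==0, acc = (-13)-4 = -17
v=-1: not %3==0, acc = (-17)-(-1) = -16
v=-1: not %3==0, acc = (-16)-(-1) = -15
v=12: %3==0, acc = (-15)*2+12 = -18
v=8: not %3==0, acc = (-18)-8 = -26
v=-3: %3==0, acc = (-26)*2+(-3) = -55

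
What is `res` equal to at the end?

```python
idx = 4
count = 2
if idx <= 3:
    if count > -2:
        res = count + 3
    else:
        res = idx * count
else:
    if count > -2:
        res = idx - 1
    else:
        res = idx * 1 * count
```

3

idx=4, count=2
idx <= 3 is False; count > -2 is True
→ res = idx - 1 = 3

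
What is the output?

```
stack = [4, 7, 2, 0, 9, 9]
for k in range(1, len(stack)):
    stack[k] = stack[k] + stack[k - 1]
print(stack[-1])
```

31

k=1: stack[1] = 7+4 = 11 → [4, 11, 2, 0, 9, 9]
k=2: stack[2] = 2+11 = 13 → [4, 11, 13, 0, 9, 9]
k=3: stack[3] = 0+13 = 13 → [4, 11, 13, 13, 9, 9]
k=4: stack[4] = 9+13 = 22 → [4, 11, 13, 13, 22, 9]
k=5: stack[5] = 9+22 = 31 → [4, 11, 13, 13, 22, 31]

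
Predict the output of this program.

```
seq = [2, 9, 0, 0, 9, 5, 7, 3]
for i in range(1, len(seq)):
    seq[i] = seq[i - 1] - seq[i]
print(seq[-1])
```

i=1: seq[1] = 2-9 = -7 → [2, -7, 0, 0, 9, 5, 7, 3]
i=2: seq[2] = (-7)-0 = -7 → [2, -7, -7, 0, 9, 5, 7, 3]
i=3: seq[3] = (-7)-0 = -7 → [2, -7, -7, -7, 9, 5, 7, 3]
i=4: seq[4] = (-7)-9 = -16 → [2, -7, -7, -7, -16, 5, 7, 3]
i=5: seq[5] = (-16)-5 = -21 → [2, -7, -7, -7, -16, -21, 7, 3]
i=6: seq[6] = (-21)-7 = -28 → [2, -7, -7, -7, -16, -21, -28, 3]
i=7: seq[7] = (-28)-3 = -31 → [2, -7, -7, -7, -16, -21, -28, -31]

-31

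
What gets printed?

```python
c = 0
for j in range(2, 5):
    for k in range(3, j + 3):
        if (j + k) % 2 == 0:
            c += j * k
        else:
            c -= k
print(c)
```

57

j=2,k=3: odd sum, c = 0-3 = -3
j=2,k=4: even sum, c = (-3)+8 = 5
j=3,k=3: even sum, c = 5+9 = 14
j=3,k=4: odd sum, c = 14-4 = 10
j=3,k=5: even sum, c = 10+15 = 25
j=4,k=3: odd sum, c = 25-3 = 22
j=4,k=4: even sum, c = 22+16 = 38
j=4,k=5: odd sum, c = 38-5 = 33
j=4,k=6: even sum, c = 33+24 = 57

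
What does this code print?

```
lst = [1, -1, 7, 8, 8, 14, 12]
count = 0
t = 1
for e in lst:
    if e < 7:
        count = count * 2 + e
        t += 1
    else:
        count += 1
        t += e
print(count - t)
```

-46

e=1: <7, count = 0*2+1 = 1; t=2
e=-1: <7, count = 1*2+(-1) = 1; t=3
e=7: not <7, count = 1+1 = 2; t=10
e=8: not <7, count = 2+1 = 3; t=18
e=8: not <7, count = 3+1 = 4; t=26
e=14: not <7, count = 4+1 = 5; t=40
e=12: not <7, count = 5+1 = 6; t=52
count-t = 6-52 = -46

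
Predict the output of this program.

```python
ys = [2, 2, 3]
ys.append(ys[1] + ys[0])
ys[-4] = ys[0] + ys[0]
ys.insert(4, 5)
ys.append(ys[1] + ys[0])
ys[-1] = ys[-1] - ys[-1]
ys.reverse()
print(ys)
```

append ys[1]+ys[0] = 2+2 = 4 → [2, 2, 3, 4]
ys[-4] = ys[0]+ys[0] = 2+2 = 4 → [4, 2, 3, 4]
insert 5 at 4 → [4, 2, 3, 4, 5]
append ys[1]+ys[0] = 2+4 = 6 → [4, 2, 3, 4, 5, 6]
ys[-1] = ys[-1]-ys[-1] = 6-6 = 0 → [4, 2, 3, 4, 5, 0]
reverse → [0, 5, 4, 3, 2, 4]

[0, 5, 4, 3, 2, 4]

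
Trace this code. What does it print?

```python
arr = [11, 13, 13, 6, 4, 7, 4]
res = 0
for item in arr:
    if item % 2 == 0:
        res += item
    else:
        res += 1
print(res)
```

item=11: not even, res = 0+1 = 1
item=13: not even, res = 1+1 = 2
item=13: not even, res = 2+1 = 3
item=6: even, res = 3+6 = 9
item=4: even, res = 9+4 = 13
item=7: not even, res = 13+1 = 14
item=4: even, res = 14+4 = 18

18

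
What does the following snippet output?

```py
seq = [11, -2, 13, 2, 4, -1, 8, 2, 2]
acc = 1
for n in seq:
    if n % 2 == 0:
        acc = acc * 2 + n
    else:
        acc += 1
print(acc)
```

n=11: not even, acc = 1+1 = 2
n=-2: even, acc = 2*2+(-2) = 2
n=13: not even, acc = 2+1 = 3
n=2: even, acc = 3*2+2 = 8
n=4: even, acc = 8*2+4 = 20
n=-1: not even, acc = 20+1 = 21
n=8: even, acc = 21*2+8 = 50
n=2: even, acc = 50*2+2 = 102
n=2: even, acc = 102*2+2 = 206

206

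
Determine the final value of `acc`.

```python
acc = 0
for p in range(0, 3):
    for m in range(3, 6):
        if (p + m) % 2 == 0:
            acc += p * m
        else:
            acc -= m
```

p=0,m=3: odd sum, acc = 0-3 = -3
p=0,m=4: even sum, acc = (-3)+0 = -3
p=0,m=5: odd sum, acc = (-3)-5 = -8
p=1,m=3: even sum, acc = (-8)+3 = -5
p=1,m=4: odd sum, acc = (-5)-4 = -9
p=1,m=5: even sum, acc = (-9)+5 = -4
p=2,m=3: odd sum, acc = (-4)-3 = -7
p=2,m=4: even sum, acc = (-7)+8 = 1
p=2,m=5: odd sum, acc = 1-5 = -4

-4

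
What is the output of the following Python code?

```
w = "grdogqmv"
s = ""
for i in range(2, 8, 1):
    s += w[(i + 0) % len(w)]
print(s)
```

i=2: add w[2]='d' → 'd'
i=3: add w[3]='o' → 'do'
i=4: add w[4]='g' → 'dog'
i=5: add w[5]='q' → 'dogq'
i=6: add w[6]='m' → 'dogqm'
i=7: add w[7]='v' → 'dogqmv'

dogqmv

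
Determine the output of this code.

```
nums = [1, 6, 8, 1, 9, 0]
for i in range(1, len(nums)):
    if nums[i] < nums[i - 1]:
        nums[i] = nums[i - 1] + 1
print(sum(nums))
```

43

i=1: 6>=1, unchanged → [1, 6, 8, 1, 9, 0]
i=2: 8>=6, unchanged → [1, 6, 8, 1, 9, 0]
i=3: 1<8, nums[3] = 8+1 = 9 → [1, 6, 8, 9, 9, 0]
i=4: 9>=9, unchanged → [1, 6, 8, 9, 9, 0]
i=5: 0<9, nums[5] = 9+1 = 10 → [1, 6, 8, 9, 9, 10]
sum = 43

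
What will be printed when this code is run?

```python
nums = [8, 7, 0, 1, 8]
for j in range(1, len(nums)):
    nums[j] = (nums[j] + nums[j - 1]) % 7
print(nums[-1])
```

3

j=1: nums[1] = (7+8)%7 = 1 → [8, 1, 0, 1, 8]
j=2: nums[2] = (0+1)%7 = 1 → [8, 1, 1, 1, 8]
j=3: nums[3] = (1+1)%7 = 2 → [8, 1, 1, 2, 8]
j=4: nums[4] = (8+2)%7 = 3 → [8, 1, 1, 2, 3]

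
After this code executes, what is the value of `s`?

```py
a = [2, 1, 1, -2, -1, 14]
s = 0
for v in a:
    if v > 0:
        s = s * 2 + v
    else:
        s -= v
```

v=2: >0, s = 0*2+2 = 2
v=1: >0, s = 2*2+1 = 5
v=1: >0, s = 5*2+1 = 11
v=-2: not >0, s = 11-(-2) = 13
v=-1: not >0, s = 13-(-1) = 14
v=14: >0, s = 14*2+14 = 42

42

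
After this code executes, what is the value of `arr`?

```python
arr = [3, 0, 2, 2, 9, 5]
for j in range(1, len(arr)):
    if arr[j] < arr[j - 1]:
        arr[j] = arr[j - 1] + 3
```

j=1: 0<3, arr[1] = 3+3 = 6 → [3, 6, 2, 2, 9, 5]
j=2: 2<6, arr[2] = 6+3 = 9 → [3, 6, 9, 2, 9, 5]
j=3: 2<9, arr[3] = 9+3 = 12 → [3, 6, 9, 12, 9, 5]
j=4: 9<12, arr[4] = 12+3 = 15 → [3, 6, 9, 12, 15, 5]
j=5: 5<15, arr[5] = 15+3 = 18 → [3, 6, 9, 12, 15, 18]

[3, 6, 9, 12, 15, 18]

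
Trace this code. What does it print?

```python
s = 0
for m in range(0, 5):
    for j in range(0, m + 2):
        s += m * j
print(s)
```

105

m=0,j=0: s = 0+0 = 0
m=0,j=1: s = 0+0 = 0
m=1,j=0: s = 0+0 = 0
m=1,j=1: s = 0+1 = 1
m=1,j=2: s = 1+2 = 3
m=2,j=0: s = 3+0 = 3
m=2,j=1: s = 3+2 = 5
m=2,j=2: s = 5+4 = 9
m=2,j=3: s = 9+6 = 15
m=3,j=0: s = 15+0 = 15
m=3,j=1: s = 15+3 = 18
m=3,j=2: s = 18+6 = 24
m=3,j=3: s = 24+9 = 33
m=3,j=4: s = 33+12 = 45
m=4,j=0: s = 45+0 = 45
m=4,j=1: s = 45+4 = 49
m=4,j=2: s = 49+8 = 57
m=4,j=3: s = 57+12 = 69
m=4,j=4: s = 69+16 = 85
m=4,j=5: s = 85+20 = 105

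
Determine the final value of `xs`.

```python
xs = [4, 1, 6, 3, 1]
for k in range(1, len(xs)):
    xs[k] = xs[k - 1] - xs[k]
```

[4, 3, -3, -6, -7]

k=1: xs[1] = 4-1 = 3 → [4, 3, 6, 3, 1]
k=2: xs[2] = 3-6 = -3 → [4, 3, -3, 3, 1]
k=3: xs[3] = (-3)-3 = -6 → [4, 3, -3, -6, 1]
k=4: xs[4] = (-6)-1 = -7 → [4, 3, -3, -6, -7]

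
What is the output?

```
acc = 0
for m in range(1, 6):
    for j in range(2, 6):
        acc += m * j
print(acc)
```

210

m=1,j=2: acc = 0+2 = 2
m=1,j=3: acc = 2+3 = 5
m=1,j=4: acc = 5+4 = 9
m=1,j=5: acc = 9+5 = 14
m=2,j=2: acc = 14+4 = 18
m=2,j=3: acc = 18+6 = 24
m=2,j=4: acc = 24+8 = 32
m=2,j=5: acc = 32+10 = 42
m=3,j=2: acc = 42+6 = 48
m=3,j=3: acc = 48+9 = 57
m=3,j=4: acc = 57+12 = 69
m=3,j=5: acc = 69+15 = 84
m=4,j=2: acc = 84+8 = 92
m=4,j=3: acc = 92+12 = 104
m=4,j=4: acc = 104+16 = 120
m=4,j=5: acc = 120+20 = 140
m=5,j=2: acc = 140+10 = 150
m=5,j=3: acc = 150+15 = 165
m=5,j=4: acc = 165+20 = 185
m=5,j=5: acc = 185+25 = 210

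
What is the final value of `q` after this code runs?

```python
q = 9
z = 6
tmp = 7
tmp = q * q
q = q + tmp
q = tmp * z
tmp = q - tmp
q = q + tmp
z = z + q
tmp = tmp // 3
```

tmp = 9*9 = 81
q = 9+81 = 90
q = 81*6 = 486
tmp = 486-81 = 405
q = 486+405 = 891
z = 6+891 = 897
tmp = 405//3 = 135

891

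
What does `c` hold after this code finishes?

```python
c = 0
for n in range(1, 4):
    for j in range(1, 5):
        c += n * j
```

n=1,j=1: c = 0+1 = 1
n=1,j=2: c = 1+2 = 3
n=1,j=3: c = 3+3 = 6
n=1,j=4: c = 6+4 = 10
n=2,j=1: c = 10+2 = 12
n=2,j=2: c = 12+4 = 16
n=2,j=3: c = 16+6 = 22
n=2,j=4: c = 22+8 = 30
n=3,j=1: c = 30+3 = 33
n=3,j=2: c = 33+6 = 39
n=3,j=3: c = 39+9 = 48
n=3,j=4: c = 48+12 = 60

60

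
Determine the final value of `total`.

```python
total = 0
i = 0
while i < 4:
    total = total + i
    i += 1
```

6

i=0: total = 0+0 = 0
i=1: total = 0+1 = 1
i=2: total = 1+2 = 3
i=3: total = 3+3 = 6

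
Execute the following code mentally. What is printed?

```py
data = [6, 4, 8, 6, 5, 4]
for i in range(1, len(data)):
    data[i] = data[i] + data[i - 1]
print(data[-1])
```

i=1: data[1] = 4+6 = 10 → [6, 10, 8, 6, 5, 4]
i=2: data[2] = 8+10 = 18 → [6, 10, 18, 6, 5, 4]
i=3: data[3] = 6+18 = 24 → [6, 10, 18, 24, 5, 4]
i=4: data[4] = 5+24 = 29 → [6, 10, 18, 24, 29, 4]
i=5: data[5] = 4+29 = 33 → [6, 10, 18, 24, 29, 33]

33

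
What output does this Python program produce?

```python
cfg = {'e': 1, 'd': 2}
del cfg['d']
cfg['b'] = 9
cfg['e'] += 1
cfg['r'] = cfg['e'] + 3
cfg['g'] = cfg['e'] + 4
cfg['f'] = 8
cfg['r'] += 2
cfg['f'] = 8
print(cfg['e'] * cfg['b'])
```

del 'd' → {'e': 1}
cfg['b'] = 9 → {'e': 1, 'b': 9}
cfg['e'] = 1+1 = 2 → {'e': 2, 'b': 9}
cfg['r'] = cfg['e']+3 = 5 → {'e': 2, 'b': 9, 'r': 5}
cfg['g'] = cfg['e']+4 = 6 → {'e': 2, 'b': 9, 'r': 5, 'g': 6}
cfg['f'] = 8 → {'e': 2, 'b': 9, 'r': 5, 'g': 6, 'f': 8}
cfg['r'] = 5+2 = 7 → {'e': 2, 'b': 9, 'r': 7, 'g': 6, 'f': 8}
cfg['f'] = 8 → {'e': 2, 'b': 9, 'r': 7, 'g': 6, 'f': 8}
cfg['e']*cfg['b'] = 2*9 = 18

18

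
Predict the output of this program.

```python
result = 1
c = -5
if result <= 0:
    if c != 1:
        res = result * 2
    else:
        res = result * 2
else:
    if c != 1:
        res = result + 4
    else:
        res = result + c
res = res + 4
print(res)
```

result=1, c=-5
result <= 0 is False; c != 1 is True
→ res = result + 4 = 5
res = 5+4 = 9

9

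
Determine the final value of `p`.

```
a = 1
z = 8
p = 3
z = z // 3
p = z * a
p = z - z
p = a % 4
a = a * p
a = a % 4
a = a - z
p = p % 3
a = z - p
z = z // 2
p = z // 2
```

0

z = 8//3 = 2
p = 2*1 = 2
p = 2-2 = 0
p = 1%4 = 1
a = 1*1 = 1
a = 1%4 = 1
a = 1-2 = -1
p = 1%3 = 1
a = 2-1 = 1
z = 2//2 = 1
p = 1//2 = 0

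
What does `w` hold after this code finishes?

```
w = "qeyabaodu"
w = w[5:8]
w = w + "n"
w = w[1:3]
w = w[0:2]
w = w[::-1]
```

'do'

slice [5:8] → 'aod'
+ 'n' → 'aodn'
slice [1:3] → 'od'
slice [0:2] → 'od'
reverse → 'do'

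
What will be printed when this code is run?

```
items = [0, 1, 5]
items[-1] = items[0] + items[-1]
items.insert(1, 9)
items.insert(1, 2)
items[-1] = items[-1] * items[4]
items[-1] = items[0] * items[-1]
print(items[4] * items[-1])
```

items[-1] = items[0]+items[-1] = 0+5 = 5 → [0, 1, 5]
insert 9 at 1 → [0, 9, 1, 5]
insert 2 at 1 → [0, 2, 9, 1, 5]
items[-1] = items[-1]*items[4] = 5*5 = 25 → [0, 2, 9, 1, 25]
items[-1] = items[0]*items[-1] = 0*25 = 0 → [0, 2, 9, 1, 0]
items[4]*items[-1] = 0*0 = 0

0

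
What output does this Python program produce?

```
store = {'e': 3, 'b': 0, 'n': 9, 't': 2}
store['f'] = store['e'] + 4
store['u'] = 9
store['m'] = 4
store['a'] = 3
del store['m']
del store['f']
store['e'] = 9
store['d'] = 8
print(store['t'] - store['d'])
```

store['f'] = store['e']+4 = 7 → {'e': 3, 'b': 0, 'n': 9, 't': 2, 'f': 7}
store['u'] = 9 → {'e': 3, 'b': 0, 'n': 9, 't': 2, 'f': 7, 'u': 9}
store['m'] = 4 → {'e': 3, 'b': 0, 'n': 9, 't': 2, 'f': 7, 'u': 9, 'm': 4}
store['a'] = 3 → {'e': 3, 'b': 0, 'n': 9, 't': 2, 'f': 7, 'u': 9, 'm': 4, 'a': 3}
del 'm' → {'e': 3, 'b': 0, 'n': 9, 't': 2, 'f': 7, 'u': 9, 'a': 3}
del 'f' → {'e': 3, 'b': 0, 'n': 9, 't': 2, 'u': 9, 'a': 3}
store['e'] = 9 → {'e': 9, 'b': 0, 'n': 9, 't': 2, 'u': 9, 'a': 3}
store['d'] = 8 → {'e': 9, 'b': 0, 'n': 9, 't': 2, 'u': 9, 'a': 3, 'd': 8}
store['t']-store['d'] = 2-8 = -6

-6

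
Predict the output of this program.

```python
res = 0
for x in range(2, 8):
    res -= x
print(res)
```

x=2: res = 0-2 = -2
x=3: res = (-2)-3 = -5
x=4: res = (-5)-4 = -9
x=5: res = (-9)-5 = -14
x=6: res = (-14)-6 = -20
x=7: res = (-20)-7 = -27

-27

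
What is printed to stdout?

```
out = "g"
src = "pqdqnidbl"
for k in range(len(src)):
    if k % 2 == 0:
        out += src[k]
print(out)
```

k=0: add 'p' → 'gp'
k=1: skip
k=2: add 'd' → 'gpd'
k=3: skip
k=4: add 'n' → 'gpdn'
k=5: skip
k=6: add 'd' → 'gpdnd'
k=7: skip
k=8: add 'l' → 'gpdndl'

gpdndl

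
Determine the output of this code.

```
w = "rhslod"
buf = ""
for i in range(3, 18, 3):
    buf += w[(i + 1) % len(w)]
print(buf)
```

ohoho

i=3: add w[4]='o' → 'o'
i=6: add w[1]='h' → 'oh'
i=9: add w[4]='o' → 'oho'
i=12: add w[1]='h' → 'ohoh'
i=15: add w[4]='o' → 'ohoho'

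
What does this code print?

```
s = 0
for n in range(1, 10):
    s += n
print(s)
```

n=1: s = 0+1 = 1
n=2: s = 1+2 = 3
n=3: s = 3+3 = 6
n=4: s = 6+4 = 10
n=5: s = 10+5 = 15
n=6: s = 15+6 = 21
n=7: s = 21+7 = 28
n=8: s = 28+8 = 36
n=9: s = 36+9 = 45

45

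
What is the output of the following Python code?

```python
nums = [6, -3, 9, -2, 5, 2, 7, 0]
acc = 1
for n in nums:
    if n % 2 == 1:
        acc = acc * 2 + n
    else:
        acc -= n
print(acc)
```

n=6: not odd, acc = 1-6 = -5
n=-3: odd, acc = (-5)*2+(-3) = -13
n=9: odd, acc = (-13)*2+9 = -17
n=-2: not odd, acc = (-17)-(-2) = -15
n=5: odd, acc = (-15)*2+5 = -25
n=2: not odd, acc = (-25)-2 = -27
n=7: odd, acc = (-27)*2+7 = -47
n=0: not odd, acc = (-47)-0 = -47

-47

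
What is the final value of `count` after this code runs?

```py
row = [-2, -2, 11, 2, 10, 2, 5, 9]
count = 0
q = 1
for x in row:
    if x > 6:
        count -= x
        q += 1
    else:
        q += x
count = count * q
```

-270

x=-2: not >6; q=-1
x=-2: not >6; q=-3
x=11: >6, count = 0-11 = -11; q=-2
x=2: not >6; q=0
x=10: >6, count = (-11)-10 = -21; q=1
x=2: not >6; q=3
x=5: not >6; q=8
x=9: >6, count = (-21)-9 = -30; q=9
count*q = (-30)*9 = -270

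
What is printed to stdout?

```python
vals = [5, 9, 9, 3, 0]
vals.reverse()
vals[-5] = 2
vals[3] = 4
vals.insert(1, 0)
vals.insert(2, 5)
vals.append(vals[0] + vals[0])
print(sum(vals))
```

32

reverse → [0, 3, 9, 9, 5]
vals[-5] = 2 → [2, 3, 9, 9, 5]
vals[3] = 4 → [2, 3, 9, 4, 5]
insert 0 at 1 → [2, 0, 3, 9, 4, 5]
insert 5 at 2 → [2, 0, 5, 3, 9, 4, 5]
append vals[0]+vals[0] = 2+2 = 4 → [2, 0, 5, 3, 9, 4, 5, 4]
sum = 32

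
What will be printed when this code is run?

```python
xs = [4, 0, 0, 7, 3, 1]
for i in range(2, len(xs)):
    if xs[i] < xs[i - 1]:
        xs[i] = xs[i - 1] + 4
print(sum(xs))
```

i=2: 0>=0, unchanged → [4, 0, 0, 7, 3, 1]
i=3: 7>=0, unchanged → [4, 0, 0, 7, 3, 1]
i=4: 3<7, xs[4] = 7+4 = 11 → [4, 0, 0, 7, 11, 1]
i=5: 1<11, xs[5] = 11+4 = 15 → [4, 0, 0, 7, 11, 15]
sum = 37

37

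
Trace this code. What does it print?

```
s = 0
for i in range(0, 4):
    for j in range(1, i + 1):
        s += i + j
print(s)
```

i=1,j=1: s = 0+2 = 2
i=2,j=1: s = 2+3 = 5
i=2,j=2: s = 5+4 = 9
i=3,j=1: s = 9+4 = 13
i=3,j=2: s = 13+5 = 18
i=3,j=3: s = 18+6 = 24

24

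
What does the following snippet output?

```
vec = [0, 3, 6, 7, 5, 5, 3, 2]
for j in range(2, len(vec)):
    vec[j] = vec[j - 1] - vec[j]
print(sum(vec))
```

-93

j=2: vec[2] = 3-6 = -3 → [0, 3, -3, 7, 5, 5, 3, 2]
j=3: vec[3] = (-3)-7 = -10 → [0, 3, -3, -10, 5, 5, 3, 2]
j=4: vec[4] = (-10)-5 = -15 → [0, 3, -3, -10, -15, 5, 3, 2]
j=5: vec[5] = (-15)-5 = -20 → [0, 3, -3, -10, -15, -20, 3, 2]
j=6: vec[6] = (-20)-3 = -23 → [0, 3, -3, -10, -15, -20, -23, 2]
j=7: vec[7] = (-23)-2 = -25 → [0, 3, -3, -10, -15, -20, -23, -25]
sum = -93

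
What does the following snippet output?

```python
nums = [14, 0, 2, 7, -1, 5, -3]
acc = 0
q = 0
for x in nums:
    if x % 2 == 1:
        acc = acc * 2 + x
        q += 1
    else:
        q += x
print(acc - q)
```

x=14: not odd; q=14
x=0: not odd; q=14
x=2: not odd; q=16
x=7: odd, acc = 0*2+7 = 7; q=17
x=-1: odd, acc = 7*2+(-1) = 13; q=18
x=5: odd, acc = 13*2+5 = 31; q=19
x=-3: odd, acc = 31*2+(-3) = 59; q=20
acc-q = 59-20 = 39

39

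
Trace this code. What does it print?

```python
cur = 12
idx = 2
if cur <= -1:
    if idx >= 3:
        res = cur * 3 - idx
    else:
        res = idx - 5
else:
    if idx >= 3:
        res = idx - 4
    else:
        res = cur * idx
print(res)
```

24

cur=12, idx=2
cur <= -1 is False; idx >= 3 is False
→ res = cur * idx = 24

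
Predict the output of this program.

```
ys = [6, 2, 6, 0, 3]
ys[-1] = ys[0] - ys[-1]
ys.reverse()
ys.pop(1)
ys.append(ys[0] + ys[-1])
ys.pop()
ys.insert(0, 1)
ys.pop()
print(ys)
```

ys[-1] = ys[0]-ys[-1] = 6-3 = 3 → [6, 2, 6, 0, 3]
reverse → [3, 0, 6, 2, 6]
pop(1) removes 0 → [3, 6, 2, 6]
append ys[0]+ys[-1] = 3+6 = 9 → [3, 6, 2, 6, 9]
pop() removes 9 → [3, 6, 2, 6]
insert 1 at 0 → [1, 3, 6, 2, 6]
pop() removes 6 → [1, 3, 6, 2]

[1, 3, 6, 2]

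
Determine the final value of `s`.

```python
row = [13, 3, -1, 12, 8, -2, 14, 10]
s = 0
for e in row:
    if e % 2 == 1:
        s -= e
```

-15

e=13: odd, s = 0-13 = -13
e=3: odd, s = (-13)-3 = -16
e=-1: odd, s = (-16)-(-1) = -15
e=12: not odd
e=8: not odd
e=-2: not odd
e=14: not odd
e=10: not odd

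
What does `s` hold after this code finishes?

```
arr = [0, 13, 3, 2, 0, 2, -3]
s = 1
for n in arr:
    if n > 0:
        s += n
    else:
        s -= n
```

n=0: not >0, s = 1-0 = 1
n=13: >0, s = 1+13 = 14
n=3: >0, s = 14+3 = 17
n=2: >0, s = 17+2 = 19
n=0: not >0, s = 19-0 = 19
n=2: >0, s = 19+2 = 21
n=-3: not >0, s = 21-(-3) = 24

24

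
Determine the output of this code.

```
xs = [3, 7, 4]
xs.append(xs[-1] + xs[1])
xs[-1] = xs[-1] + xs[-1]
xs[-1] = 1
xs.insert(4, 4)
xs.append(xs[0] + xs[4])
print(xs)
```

[3, 7, 4, 1, 4, 7]

append xs[-1]+xs[1] = 4+7 = 11 → [3, 7, 4, 11]
xs[-1] = xs[-1]+xs[-1] = 11+11 = 22 → [3, 7, 4, 22]
xs[-1] = 1 → [3, 7, 4, 1]
insert 4 at 4 → [3, 7, 4, 1, 4]
append xs[0]+xs[4] = 3+4 = 7 → [3, 7, 4, 1, 4, 7]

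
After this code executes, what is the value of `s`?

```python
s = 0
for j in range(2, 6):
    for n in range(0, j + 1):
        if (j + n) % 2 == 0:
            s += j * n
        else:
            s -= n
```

j=2,n=0: even sum, s = 0+0 = 0
j=2,n=1: odd sum, s = 0-1 = -1
j=2,n=2: even sum, s = (-1)+4 = 3
j=3,n=0: odd sum, s = 3-0 = 3
j=3,n=1: even sum, s = 3+3 = 6
j=3,n=2: odd sum, s = 6-2 = 4
j=3,n=3: even sum, s = 4+9 = 13
j=4,n=0: even sum, s = 13+0 = 13
j=4,n=1: odd sum, s = 13-1 = 12
j=4,n=2: even sum, s = 12+8 = 20
j=4,n=3: odd sum, s = 20-3 = 17
j=4,n=4: even sum, s = 17+16 = 33
j=5,n=0: odd sum, s = 33-0 = 33
j=5,n=1: even sum, s = 33+5 = 38
j=5,n=2: odd sum, s = 38-2 = 36
j=5,n=3: even sum, s = 36+15 = 51
j=5,n=4: odd sum, s = 51-4 = 47
j=5,n=5: even sum, s = 47+25 = 72

72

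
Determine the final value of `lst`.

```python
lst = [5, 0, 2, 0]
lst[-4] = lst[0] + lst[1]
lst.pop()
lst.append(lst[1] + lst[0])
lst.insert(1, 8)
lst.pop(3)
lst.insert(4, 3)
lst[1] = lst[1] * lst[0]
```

lst[-4] = lst[0]+lst[1] = 5+0 = 5 → [5, 0, 2, 0]
pop() removes 0 → [5, 0, 2]
append lst[1]+lst[0] = 0+5 = 5 → [5, 0, 2, 5]
insert 8 at 1 → [5, 8, 0, 2, 5]
pop(3) removes 2 → [5, 8, 0, 5]
insert 3 at 4 → [5, 8, 0, 5, 3]
lst[1] = lst[1]*lst[0] = 8*5 = 40 → [5, 40, 0, 5, 3]

[5, 40, 0, 5, 3]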